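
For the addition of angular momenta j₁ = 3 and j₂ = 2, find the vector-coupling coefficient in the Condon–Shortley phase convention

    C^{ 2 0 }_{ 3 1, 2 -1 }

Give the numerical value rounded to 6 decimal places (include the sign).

-0.377964

√[5·3!3!1!/8! · 4!2!1!3!2!2!] = √(36/7)
  +(−1)^0/∏(0,3,2,1,1,0)! = 1/12  (running 1/12)
  +(−1)^1/∏(1,2,1,0,2,1)! = -1/4  (running -1/6)
⟨..|..⟩ = √(36/7)·(-1/6) = -0.377964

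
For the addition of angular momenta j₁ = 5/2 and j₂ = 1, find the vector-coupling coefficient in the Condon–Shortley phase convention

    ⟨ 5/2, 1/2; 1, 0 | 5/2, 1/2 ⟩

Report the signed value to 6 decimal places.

+0.169031

triangle: 1!×4!×1!/7! = 24/5040
(j±m)!: 3!×2!×1!×1!×3!×2! = 144
prefactor² = (2J+1)×Δ×N² = 144/35
  k=0: +1/(0!×1!×2!×1!×2!×0!) = 1/4
  k=1: −1/(1!×0!×1!×0!×3!×1!) = -1/6
Σ = 1/12  ⇒  CG² = 144/35×1/12² = 1/35
CG = +√(1/35) = +0.169031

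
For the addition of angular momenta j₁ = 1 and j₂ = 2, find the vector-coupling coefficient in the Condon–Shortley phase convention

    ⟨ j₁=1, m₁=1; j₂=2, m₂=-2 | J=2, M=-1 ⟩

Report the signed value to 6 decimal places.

+0.577350

j₁+j₂−J=1  J+j₁−j₂=1  J−j₁+j₂=3  j₁+j₂+J+1=6
(j₁±m₁, j₂±m₂, J±M) = (2,0,0,4,1,3)
P² = 12
sum k=0..0:
  [0] +1/6 = 1/6
S = 1/6
C² = P²·S² = 1/3 ; C = +0.577350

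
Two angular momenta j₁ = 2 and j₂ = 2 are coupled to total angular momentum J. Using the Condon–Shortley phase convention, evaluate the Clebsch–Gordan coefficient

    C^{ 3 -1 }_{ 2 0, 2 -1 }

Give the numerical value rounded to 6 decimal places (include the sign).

+√(1/5) = +0.447214

√[7·1!3!3!/8! · 2!2!1!3!2!4!] = √(36/5)
  +(−1)^0/∏(0,1,2,1,1,2)! = 1/4  (running 1/4)
  +(−1)^1/∏(1,0,1,0,2,3)! = -1/12  (running 1/6)
⟨..|..⟩ = √(36/5)·(1/6) = +0.447214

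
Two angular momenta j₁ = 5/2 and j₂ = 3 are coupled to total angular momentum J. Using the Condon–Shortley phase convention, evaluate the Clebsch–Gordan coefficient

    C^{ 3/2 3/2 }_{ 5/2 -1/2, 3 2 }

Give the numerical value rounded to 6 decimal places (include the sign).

-0.534522

triangle: 4!·1!·2!/8! = 48/40320
(j±m)!: 2!·3!·5!·1!·3!·0! = 8640
prefactor² = (2J+1)·Δ·N² = 288/7
  k=3: −1/(3!·1!·0!·2!·1!·0!) = -1/12
Σ = -1/12  ⇒  CG² = 288/7·(-1/12)² = 2/7
CG = −√(2/7) = -0.534522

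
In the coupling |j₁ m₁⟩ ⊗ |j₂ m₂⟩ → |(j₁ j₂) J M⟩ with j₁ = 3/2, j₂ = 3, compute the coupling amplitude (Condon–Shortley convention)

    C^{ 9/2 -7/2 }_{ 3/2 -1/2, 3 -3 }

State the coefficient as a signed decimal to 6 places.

j₁+j₂−J=0  J+j₁−j₂=3  J−j₁+j₂=6  j₁+j₂+J+1=10
(j₁±m₁, j₂±m₂, J±M) = (1,2,0,6,1,8)
P² = 691200
sum k=0..0:
  [0] +1/1440 = 1/1440
S = 1/1440
C² = P²·S² = 1/3 ; C = +0.577350

+√(1/3) = +0.577350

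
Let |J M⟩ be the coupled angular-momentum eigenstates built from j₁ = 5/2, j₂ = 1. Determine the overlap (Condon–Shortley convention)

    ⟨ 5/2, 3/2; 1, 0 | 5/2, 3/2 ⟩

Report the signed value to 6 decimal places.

√[6·1!4!1!/7! · 4!1!1!1!4!1!] = √(576/35)
  +(−1)^0/∏(0,1,1,1,3,0)! = 1/6  (running 1/6)
  +(−1)^1/∏(1,0,0,0,4,1)! = -1/24  (running 1/8)
⟨..|..⟩ = √(576/35)·(1/8) = +0.507093

+√(9/35) ≈ +0.507093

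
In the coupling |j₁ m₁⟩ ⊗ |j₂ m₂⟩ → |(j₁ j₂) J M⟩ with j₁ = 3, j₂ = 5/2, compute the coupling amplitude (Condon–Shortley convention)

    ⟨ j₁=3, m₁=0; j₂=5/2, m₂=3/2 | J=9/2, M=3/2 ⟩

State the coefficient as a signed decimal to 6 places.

−√(45/154) ≈ -0.540562

j₁+j₂−J=1  J+j₁−j₂=5  J−j₁+j₂=4  j₁+j₂+J+1=11
(j₁±m₁, j₂±m₂, J±M) = (3,3,4,1,6,3)
P² = 207360/77
sum k=0..1:
  [0] +1/288 = 1/288
  [1] −1/72 = -1/72
S = -1/96
C² = P²·S² = 45/154 ; C = -0.540562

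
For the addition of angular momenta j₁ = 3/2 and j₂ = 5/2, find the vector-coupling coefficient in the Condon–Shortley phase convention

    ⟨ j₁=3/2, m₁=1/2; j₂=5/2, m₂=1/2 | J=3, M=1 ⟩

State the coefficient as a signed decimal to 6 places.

triangle: 1!·2!·4!/8! = 48/40320
(j±m)!: 2!·1!·3!·2!·4!·2! = 1152
prefactor² = (2J+1)·Δ·N² = 48/5
  k=0: +1/(0!·1!·1!·3!·1!·1!) = 1/6
  k=1: −1/(1!·0!·0!·2!·2!·2!) = -1/8
Σ = 1/24  ⇒  CG² = 48/5·1/24² = 1/60
CG = +√(1/60) = +0.129099

+0.129099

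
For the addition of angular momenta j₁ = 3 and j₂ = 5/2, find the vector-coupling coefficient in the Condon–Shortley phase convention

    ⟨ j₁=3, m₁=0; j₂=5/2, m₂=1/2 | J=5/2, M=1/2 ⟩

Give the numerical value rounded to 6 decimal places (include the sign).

+0.276026

√[6·3!3!2!/9! · 3!3!3!2!3!2!] = √(216/35)
  +(−1)^1/∏(1,2,2,2,1,0)! = -1/8  (running -1/8)
  +(−1)^2/∏(2,1,1,1,2,1)! = 1/4  (running 1/8)
  +(−1)^3/∏(3,0,0,0,3,2)! = -1/72  (running 1/9)
⟨..|..⟩ = √(216/35)·(1/9) = +0.276026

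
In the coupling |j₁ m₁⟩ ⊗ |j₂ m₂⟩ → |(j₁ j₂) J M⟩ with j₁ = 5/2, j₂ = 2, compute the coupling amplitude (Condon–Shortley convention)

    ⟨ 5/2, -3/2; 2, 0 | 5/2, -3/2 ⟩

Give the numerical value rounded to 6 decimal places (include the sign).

j₁+j₂−J=2  J+j₁−j₂=3  J−j₁+j₂=2  j₁+j₂+J+1=8
(j₁±m₁, j₂±m₂, J±M) = (1,4,2,2,1,4)
P² = 288/35
sum k=1..2:
  [1] −1/6 = -1/6
  [2] +1/8 = 1/8
S = -1/24
C² = P²·S² = 1/70 ; C = -0.119523

−√(1/70) ≈ -0.119523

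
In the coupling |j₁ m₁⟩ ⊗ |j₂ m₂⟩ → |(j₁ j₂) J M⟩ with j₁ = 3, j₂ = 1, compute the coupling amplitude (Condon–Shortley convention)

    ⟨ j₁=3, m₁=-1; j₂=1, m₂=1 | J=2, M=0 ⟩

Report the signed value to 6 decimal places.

+√(2/7) = +0.534522

√[5·2!4!0!/7! · 2!4!2!0!2!2!] = √(128/7)
  +(−1)^2/∏(2,0,2,0,2,0)! = 1/8  (running 1/8)
⟨..|..⟩ = √(128/7)·(1/8) = +0.534522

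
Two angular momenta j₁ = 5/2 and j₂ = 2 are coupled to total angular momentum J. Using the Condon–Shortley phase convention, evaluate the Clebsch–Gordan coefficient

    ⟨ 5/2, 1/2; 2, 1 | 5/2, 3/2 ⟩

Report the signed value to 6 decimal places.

-0.414039

j₁+j₂−J=2  J+j₁−j₂=3  J−j₁+j₂=2  j₁+j₂+J+1=8
(j₁±m₁, j₂±m₂, J±M) = (3,2,3,1,4,1)
P² = 216/35
sum k=1..2:
  [1] −1/4 = -1/4
  [2] +1/12 = 1/12
S = -1/6
C² = P²·S² = 6/35 ; C = -0.414039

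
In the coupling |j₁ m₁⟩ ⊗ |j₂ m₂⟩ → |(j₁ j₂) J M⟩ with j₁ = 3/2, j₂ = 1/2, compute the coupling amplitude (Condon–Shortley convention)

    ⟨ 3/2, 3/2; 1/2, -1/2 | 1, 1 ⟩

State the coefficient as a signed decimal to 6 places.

√[3·1!2!0!/4! · 3!0!0!1!2!0!] = √(3)
  +(−1)^0/∏(0,1,0,0,2,0)! = 1/2  (running 1/2)
⟨..|..⟩ = √(3)·(1/2) = +0.866025

+√(3/4) ≈ +0.866025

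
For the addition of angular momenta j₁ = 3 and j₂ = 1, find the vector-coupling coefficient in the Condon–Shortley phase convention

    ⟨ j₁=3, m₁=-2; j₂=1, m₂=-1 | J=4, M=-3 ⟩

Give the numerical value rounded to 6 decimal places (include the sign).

+√(3/4) ≈ +0.866025

j₁+j₂−J=0  J+j₁−j₂=6  J−j₁+j₂=2  j₁+j₂+J+1=9
(j₁±m₁, j₂±m₂, J±M) = (1,5,0,2,1,7)
P² = 43200
sum k=0..0:
  [0] +1/240 = 1/240
S = 1/240
C² = P²·S² = 3/4 ; C = +0.866025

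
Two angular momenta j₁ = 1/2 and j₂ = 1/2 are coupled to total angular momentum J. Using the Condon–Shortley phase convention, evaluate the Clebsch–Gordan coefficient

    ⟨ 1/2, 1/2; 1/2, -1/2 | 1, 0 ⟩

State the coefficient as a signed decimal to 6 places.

+√(1/2) = +0.707107

triangle: 0!×1!×1!/3! = 1/6
(j±m)!: 1!×0!×0!×1!×1!×1! = 1
prefactor² = (2J+1)×Δ×N² = 1/2
  k=0: +1/(0!×0!×0!×0!×1!×1!) = 1
Σ = 1  ⇒  CG² = 1/2×1² = 1/2
CG = +√(1/2) = +0.707107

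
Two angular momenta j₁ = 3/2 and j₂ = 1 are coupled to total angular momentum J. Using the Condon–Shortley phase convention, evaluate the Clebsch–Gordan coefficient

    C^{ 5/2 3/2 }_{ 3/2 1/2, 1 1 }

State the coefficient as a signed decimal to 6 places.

triangle: 0!*3!*2!/6! = 12/720
(j±m)!: 2!*1!*2!*0!*4!*1! = 96
prefactor² = (2J+1)*Δ*N² = 48/5
  k=0: +1/(0!*0!*1!*2!*2!*0!) = 1/4
Σ = 1/4  ⇒  CG² = 48/5*1/4² = 3/5
CG = +√(3/5) = +0.774597

+0.774597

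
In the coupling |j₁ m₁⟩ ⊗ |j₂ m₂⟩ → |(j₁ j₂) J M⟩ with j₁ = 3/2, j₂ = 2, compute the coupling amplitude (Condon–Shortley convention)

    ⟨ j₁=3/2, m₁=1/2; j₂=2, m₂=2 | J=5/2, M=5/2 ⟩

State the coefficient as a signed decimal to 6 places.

-0.755929

triangle: 1!·2!·3!/7! = 12/5040
(j±m)!: 2!·1!·4!·0!·5!·0! = 5760
prefactor² = (2J+1)·Δ·N² = 576/7
  k=1: −1/(1!·0!·0!·3!·2!·0!) = -1/12
Σ = -1/12  ⇒  CG² = 576/7·(-1/12)² = 4/7
CG = −√(4/7) = -0.755929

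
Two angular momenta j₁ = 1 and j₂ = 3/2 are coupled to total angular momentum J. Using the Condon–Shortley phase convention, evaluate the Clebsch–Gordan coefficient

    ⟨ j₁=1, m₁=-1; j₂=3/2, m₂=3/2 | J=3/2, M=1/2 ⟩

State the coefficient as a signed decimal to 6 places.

√[4·1!1!2!/5! · 0!2!3!0!2!1!] = √(8/5)
  +(−1)^1/∏(1,0,1,2,0,0)! = -1/2  (running -1/2)
⟨..|..⟩ = √(8/5)·(-1/2) = -0.632456

-0.632456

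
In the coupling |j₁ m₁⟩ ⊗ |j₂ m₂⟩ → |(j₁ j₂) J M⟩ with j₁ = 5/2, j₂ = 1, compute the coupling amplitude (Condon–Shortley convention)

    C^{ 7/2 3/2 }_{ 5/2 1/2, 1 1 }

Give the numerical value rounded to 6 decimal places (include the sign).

+√(10/21) ≈ +0.690066

triangle: 0!*5!*2!/8! = 240/40320
(j±m)!: 3!*2!*2!*0!*5!*2! = 5760
prefactor² = (2J+1)*Δ*N² = 1920/7
  k=0: +1/(0!*0!*2!*2!*3!*0!) = 1/24
Σ = 1/24  ⇒  CG² = 1920/7*1/24² = 10/21
CG = +√(10/21) = +0.690066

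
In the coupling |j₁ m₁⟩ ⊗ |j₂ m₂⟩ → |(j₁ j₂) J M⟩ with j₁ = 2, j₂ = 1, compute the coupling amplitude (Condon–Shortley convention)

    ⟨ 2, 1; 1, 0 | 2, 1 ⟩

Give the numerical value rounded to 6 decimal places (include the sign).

+0.408248

triangle: 1!×3!×1!/6! = 6/720
(j±m)!: 3!×1!×1!×1!×3!×1! = 36
prefactor² = (2J+1)×Δ×N² = 3/2
  k=0: +1/(0!×1!×1!×1!×2!×0!) = 1/2
  k=1: −1/(1!×0!×0!×0!×3!×1!) = -1/6
Σ = 1/3  ⇒  CG² = 3/2×1/3² = 1/6
CG = +√(1/6) = +0.408248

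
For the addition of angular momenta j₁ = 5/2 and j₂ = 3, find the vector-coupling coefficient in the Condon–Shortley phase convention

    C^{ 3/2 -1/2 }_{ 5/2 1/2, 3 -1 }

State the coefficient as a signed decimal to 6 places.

−√(1/105) = -0.097590

√[4·4!1!2!/8! · 3!2!2!4!1!2!] = √(192/35)
  +(−1)^1/∏(1,3,1,1,0,1)! = -1/6  (running -1/6)
  +(−1)^2/∏(2,2,0,0,1,2)! = 1/8  (running -1/24)
⟨..|..⟩ = √(192/35)·(-1/24) = -0.097590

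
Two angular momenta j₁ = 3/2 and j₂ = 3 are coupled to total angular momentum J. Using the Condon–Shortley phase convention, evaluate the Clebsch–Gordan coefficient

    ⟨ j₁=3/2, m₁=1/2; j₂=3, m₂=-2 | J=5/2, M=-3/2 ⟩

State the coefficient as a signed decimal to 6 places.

+0.267261

j₁+j₂−J=2  J+j₁−j₂=1  J−j₁+j₂=4  j₁+j₂+J+1=8
(j₁±m₁, j₂±m₂, J±M) = (2,1,1,5,1,4)
P² = 288/7
sum k=0..1:
  [0] +1/12 = 1/12
  [1] −1/24 = -1/24
S = 1/24
C² = P²·S² = 1/14 ; C = +0.267261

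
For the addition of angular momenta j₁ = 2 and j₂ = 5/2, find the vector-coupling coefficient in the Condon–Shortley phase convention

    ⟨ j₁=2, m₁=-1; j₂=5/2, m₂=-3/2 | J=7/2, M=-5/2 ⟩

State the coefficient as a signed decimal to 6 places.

+0.125988

j₁+j₂−J=1  J+j₁−j₂=3  J−j₁+j₂=4  j₁+j₂+J+1=9
(j₁±m₁, j₂±m₂, J±M) = (1,3,1,4,1,6)
P² = 2304/7
sum k=0..1:
  [0] +1/36 = 1/36
  [1] −1/48 = -1/48
S = 1/144
C² = P²·S² = 1/63 ; C = +0.125988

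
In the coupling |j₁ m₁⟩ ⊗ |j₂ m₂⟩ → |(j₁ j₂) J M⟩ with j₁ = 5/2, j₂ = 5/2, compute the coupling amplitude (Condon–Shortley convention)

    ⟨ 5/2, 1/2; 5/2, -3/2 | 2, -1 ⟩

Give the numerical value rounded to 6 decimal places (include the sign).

triangle: 3!·2!·2!/8! = 24/40320
(j±m)!: 3!·2!·1!·4!·1!·3! = 1728
prefactor² = (2J+1)·Δ·N² = 36/7
  k=0: +1/(0!·3!·2!·1!·0!·1!) = 1/12
  k=1: −1/(1!·2!·1!·0!·1!·2!) = -1/4
Σ = -1/6  ⇒  CG² = 36/7·(-1/6)² = 1/7
CG = −√(1/7) = -0.377964

−√(1/7) = -0.377964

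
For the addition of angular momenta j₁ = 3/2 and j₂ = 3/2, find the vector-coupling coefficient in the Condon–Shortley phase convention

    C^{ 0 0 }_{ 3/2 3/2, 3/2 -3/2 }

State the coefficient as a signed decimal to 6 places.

j₁+j₂−J=3  J+j₁−j₂=0  J−j₁+j₂=0  j₁+j₂+J+1=4
(j₁±m₁, j₂±m₂, J±M) = (3,0,0,3,0,0)
P² = 9
sum k=0..0:
  [0] +1/6 = 1/6
S = 1/6
C² = P²·S² = 1/4 ; C = +0.500000

+√(1/4) ≈ +0.500000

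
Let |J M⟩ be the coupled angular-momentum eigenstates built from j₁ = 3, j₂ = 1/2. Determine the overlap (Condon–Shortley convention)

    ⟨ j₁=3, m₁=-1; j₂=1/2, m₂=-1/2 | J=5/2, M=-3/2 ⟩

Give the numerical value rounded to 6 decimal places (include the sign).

+√(2/7) = +0.534522

√[6·1!5!0!/7! · 2!4!0!1!1!4!] = √(1152/7)
  +(−1)^0/∏(0,1,4,0,1,0)! = 1/24  (running 1/24)
⟨..|..⟩ = √(1152/7)·(1/24) = +0.534522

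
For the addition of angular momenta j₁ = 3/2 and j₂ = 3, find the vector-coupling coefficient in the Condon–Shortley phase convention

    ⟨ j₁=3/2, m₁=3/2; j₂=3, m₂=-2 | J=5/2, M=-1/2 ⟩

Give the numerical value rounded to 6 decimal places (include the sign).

j₁+j₂−J=2  J+j₁−j₂=1  J−j₁+j₂=4  j₁+j₂+J+1=8
(j₁±m₁, j₂±m₂, J±M) = (3,0,1,5,2,3)
P² = 432/7
sum k=0..0:
  [0] +1/12 = 1/12
S = 1/12
C² = P²·S² = 3/7 ; C = +0.654654

+0.654654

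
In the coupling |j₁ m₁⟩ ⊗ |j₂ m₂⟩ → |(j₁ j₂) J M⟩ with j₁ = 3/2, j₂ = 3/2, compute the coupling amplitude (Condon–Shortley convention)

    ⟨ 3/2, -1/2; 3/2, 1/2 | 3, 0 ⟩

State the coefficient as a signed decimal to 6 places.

triangle: 0!·3!·3!/7! = 36/5040
(j±m)!: 1!·2!·2!·1!·3!·3! = 144
prefactor² = (2J+1)·Δ·N² = 36/5
  k=0: +1/(0!·0!·2!·2!·1!·1!) = 1/4
Σ = 1/4  ⇒  CG² = 36/5·1/4² = 9/20
CG = +√(9/20) = +0.670820

+√(9/20) = +0.670820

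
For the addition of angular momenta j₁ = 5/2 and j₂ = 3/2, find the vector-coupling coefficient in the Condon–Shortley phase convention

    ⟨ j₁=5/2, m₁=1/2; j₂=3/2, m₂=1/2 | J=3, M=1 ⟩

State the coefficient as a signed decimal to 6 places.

j₁+j₂−J=1  J+j₁−j₂=4  J−j₁+j₂=2  j₁+j₂+J+1=8
(j₁±m₁, j₂±m₂, J±M) = (3,2,2,1,4,2)
P² = 48/5
sum k=0..1:
  [0] +1/8 = 1/8
  [1] −1/6 = -1/6
S = -1/24
C² = P²·S² = 1/60 ; C = -0.129099

−√(1/60) = -0.129099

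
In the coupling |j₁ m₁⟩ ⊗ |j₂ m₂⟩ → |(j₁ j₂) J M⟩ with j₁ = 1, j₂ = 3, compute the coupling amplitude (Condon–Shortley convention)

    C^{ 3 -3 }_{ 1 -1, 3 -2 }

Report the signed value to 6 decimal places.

−√(1/4) ≈ -0.500000

j₁+j₂−J=1  J+j₁−j₂=1  J−j₁+j₂=5  j₁+j₂+J+1=8
(j₁±m₁, j₂±m₂, J±M) = (0,2,1,5,0,6)
P² = 3600
sum k=1..1:
  [1] −1/120 = -1/120
S = -1/120
C² = P²·S² = 1/4 ; C = -0.500000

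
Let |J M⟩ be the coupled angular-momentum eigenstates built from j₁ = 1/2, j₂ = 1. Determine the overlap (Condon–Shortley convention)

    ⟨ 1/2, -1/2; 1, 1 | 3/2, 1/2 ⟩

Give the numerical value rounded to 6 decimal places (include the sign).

+0.577350

j₁+j₂−J=0  J+j₁−j₂=1  J−j₁+j₂=2  j₁+j₂+J+1=4
(j₁±m₁, j₂±m₂, J±M) = (0,1,2,0,2,1)
P² = 4/3
sum k=0..0:
  [0] +1/2 = 1/2
S = 1/2
C² = P²·S² = 1/3 ; C = +0.577350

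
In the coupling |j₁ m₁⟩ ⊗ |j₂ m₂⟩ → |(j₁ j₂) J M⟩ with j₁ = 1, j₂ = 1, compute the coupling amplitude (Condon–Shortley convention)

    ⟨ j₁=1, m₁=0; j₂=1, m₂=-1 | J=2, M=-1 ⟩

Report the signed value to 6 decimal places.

+√(1/2) = +0.707107

j₁+j₂−J=0  J+j₁−j₂=2  J−j₁+j₂=2  j₁+j₂+J+1=5
(j₁±m₁, j₂±m₂, J±M) = (1,1,0,2,1,3)
P² = 2
sum k=0..0:
  [0] +1/2 = 1/2
S = 1/2
C² = P²·S² = 1/2 ; C = +0.707107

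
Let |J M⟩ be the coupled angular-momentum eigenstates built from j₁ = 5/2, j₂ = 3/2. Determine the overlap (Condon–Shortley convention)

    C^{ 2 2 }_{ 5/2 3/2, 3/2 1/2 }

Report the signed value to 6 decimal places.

√[5·2!3!1!/7! · 4!1!2!1!4!0!] = √(96/7)
  +(−1)^1/∏(1,1,0,1,3,0)! = -1/6  (running -1/6)
⟨..|..⟩ = √(96/7)·(-1/6) = -0.617213

−√(8/21) ≈ -0.617213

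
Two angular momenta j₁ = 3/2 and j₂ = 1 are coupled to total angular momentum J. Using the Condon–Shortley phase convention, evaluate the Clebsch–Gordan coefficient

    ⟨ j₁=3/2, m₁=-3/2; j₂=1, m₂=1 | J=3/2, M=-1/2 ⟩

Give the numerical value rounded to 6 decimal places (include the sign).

-0.632456  (= −√(2/5))

j₁+j₂−J=1  J+j₁−j₂=2  J−j₁+j₂=1  j₁+j₂+J+1=5
(j₁±m₁, j₂±m₂, J±M) = (0,3,2,0,1,2)
P² = 8/5
sum k=1..1:
  [1] −1/2 = -1/2
S = -1/2
C² = P²·S² = 2/5 ; C = -0.632456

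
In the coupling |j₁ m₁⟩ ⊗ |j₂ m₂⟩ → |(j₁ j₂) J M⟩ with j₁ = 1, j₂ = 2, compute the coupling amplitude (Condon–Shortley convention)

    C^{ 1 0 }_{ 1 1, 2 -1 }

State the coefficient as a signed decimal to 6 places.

+0.547723  (= +√(3/10))

√[3·2!0!2!/5! · 2!0!1!3!1!1!] = √(6/5)
  +(−1)^0/∏(0,2,0,1,0,1)! = 1/2  (running 1/2)
⟨..|..⟩ = √(6/5)·(1/2) = +0.547723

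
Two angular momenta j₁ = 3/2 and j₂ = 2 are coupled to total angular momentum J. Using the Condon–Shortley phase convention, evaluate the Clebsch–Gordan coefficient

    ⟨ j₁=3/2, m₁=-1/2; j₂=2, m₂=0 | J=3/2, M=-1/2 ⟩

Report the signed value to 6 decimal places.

triangle: 2!·1!·2!/6! = 4/720
(j±m)!: 1!·2!·2!·2!·1!·2! = 16
prefactor² = (2J+1)·Δ·N² = 16/45
  k=1: −1/(1!·1!·1!·1!·0!·1!) = -1
  k=2: +1/(2!·0!·0!·0!·1!·2!) = 1/4
Σ = -3/4  ⇒  CG² = 16/45·(-3/4)² = 1/5
CG = −√(1/5) = -0.447214

-0.447214  (= −√(1/5))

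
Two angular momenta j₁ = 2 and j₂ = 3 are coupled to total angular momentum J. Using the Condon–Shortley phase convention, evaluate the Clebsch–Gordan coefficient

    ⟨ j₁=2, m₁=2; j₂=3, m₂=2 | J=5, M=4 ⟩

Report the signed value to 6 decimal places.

triangle: 0!×4!×6!/11! = 17280/39916800
(j±m)!: 4!×0!×5!×1!×9!×1! = 1045094400
prefactor² = (2J+1)×Δ×N² = 4976640
  k=0: +1/(0!×0!×0!×5!×4!×1!) = 1/2880
Σ = 1/2880  ⇒  CG² = 4976640×1/2880² = 3/5
CG = +√(3/5) = +0.774597

+0.774597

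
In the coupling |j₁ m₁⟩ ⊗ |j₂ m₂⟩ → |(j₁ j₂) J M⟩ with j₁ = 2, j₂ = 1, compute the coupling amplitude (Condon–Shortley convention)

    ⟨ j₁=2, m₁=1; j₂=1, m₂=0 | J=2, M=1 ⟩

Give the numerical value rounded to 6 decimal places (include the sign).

triangle: 1!×3!×1!/6! = 6/720
(j±m)!: 3!×1!×1!×1!×3!×1! = 36
prefactor² = (2J+1)×Δ×N² = 3/2
  k=0: +1/(0!×1!×1!×1!×2!×0!) = 1/2
  k=1: −1/(1!×0!×0!×0!×3!×1!) = -1/6
Σ = 1/3  ⇒  CG² = 3/2×1/3² = 1/6
CG = +√(1/6) = +0.408248

+√(1/6) ≈ +0.408248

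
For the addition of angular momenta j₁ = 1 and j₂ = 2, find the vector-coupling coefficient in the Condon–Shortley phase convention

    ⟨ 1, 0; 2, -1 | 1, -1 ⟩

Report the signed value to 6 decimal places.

-0.547723

j₁+j₂−J=2  J+j₁−j₂=0  J−j₁+j₂=2  j₁+j₂+J+1=5
(j₁±m₁, j₂±m₂, J±M) = (1,1,1,3,0,2)
P² = 6/5
sum k=1..1:
  [1] −1/2 = -1/2
S = -1/2
C² = P²·S² = 3/10 ; C = -0.547723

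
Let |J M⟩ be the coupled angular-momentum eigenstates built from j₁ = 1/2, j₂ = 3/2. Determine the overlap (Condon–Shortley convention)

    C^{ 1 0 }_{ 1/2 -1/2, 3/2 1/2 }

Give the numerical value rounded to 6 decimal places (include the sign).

j₁+j₂−J=1  J+j₁−j₂=0  J−j₁+j₂=2  j₁+j₂+J+1=4
(j₁±m₁, j₂±m₂, J±M) = (0,1,2,1,1,1)
P² = 1/2
sum k=1..1:
  [1] −1/1 = -1
S = -1
C² = P²·S² = 1/2 ; C = -0.707107

-0.707107  (= −√(1/2))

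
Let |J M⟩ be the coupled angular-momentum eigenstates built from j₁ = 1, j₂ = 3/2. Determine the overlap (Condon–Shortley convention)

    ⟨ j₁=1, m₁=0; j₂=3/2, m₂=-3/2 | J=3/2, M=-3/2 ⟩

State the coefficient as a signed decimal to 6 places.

√[4·1!1!2!/5! · 1!1!0!3!0!3!] = √(12/5)
  +(−1)^0/∏(0,1,1,0,0,2)! = 1/2  (running 1/2)
⟨..|..⟩ = √(12/5)·(1/2) = +0.774597

+√(3/5) = +0.774597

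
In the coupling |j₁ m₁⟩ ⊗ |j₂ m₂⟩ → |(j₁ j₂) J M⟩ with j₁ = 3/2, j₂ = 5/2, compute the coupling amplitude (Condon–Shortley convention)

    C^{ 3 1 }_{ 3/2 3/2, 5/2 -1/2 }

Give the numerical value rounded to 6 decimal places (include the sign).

j₁+j₂−J=1  J+j₁−j₂=2  J−j₁+j₂=4  j₁+j₂+J+1=8
(j₁±m₁, j₂±m₂, J±M) = (3,0,2,3,4,2)
P² = 144/5
sum k=0..0:
  [0] +1/8 = 1/8
S = 1/8
C² = P²·S² = 9/20 ; C = +0.670820

+√(9/20) ≈ +0.670820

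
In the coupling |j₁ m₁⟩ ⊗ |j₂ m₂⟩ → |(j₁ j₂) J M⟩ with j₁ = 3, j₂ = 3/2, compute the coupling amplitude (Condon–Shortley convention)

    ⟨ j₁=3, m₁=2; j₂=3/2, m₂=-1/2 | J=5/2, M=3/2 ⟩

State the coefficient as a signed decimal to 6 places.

j₁+j₂−J=2  J+j₁−j₂=4  J−j₁+j₂=1  j₁+j₂+J+1=8
(j₁±m₁, j₂±m₂, J±M) = (5,1,1,2,4,1)
P² = 288/7
sum k=0..1:
  [0] +1/12 = 1/12
  [1] −1/24 = -1/24
S = 1/24
C² = P²·S² = 1/14 ; C = +0.267261

+0.267261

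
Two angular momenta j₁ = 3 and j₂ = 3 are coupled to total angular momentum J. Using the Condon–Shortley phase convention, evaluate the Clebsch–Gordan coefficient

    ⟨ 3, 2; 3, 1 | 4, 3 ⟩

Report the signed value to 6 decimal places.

−√(1/11) ≈ -0.301511

j₁+j₂−J=2  J+j₁−j₂=4  J−j₁+j₂=4  j₁+j₂+J+1=11
(j₁±m₁, j₂±m₂, J±M) = (5,1,4,2,7,1)
P² = 82944/11
sum k=0..1:
  [0] +1/288 = 1/288
  [1] −1/144 = -1/144
S = -1/288
C² = P²·S² = 1/11 ; C = -0.301511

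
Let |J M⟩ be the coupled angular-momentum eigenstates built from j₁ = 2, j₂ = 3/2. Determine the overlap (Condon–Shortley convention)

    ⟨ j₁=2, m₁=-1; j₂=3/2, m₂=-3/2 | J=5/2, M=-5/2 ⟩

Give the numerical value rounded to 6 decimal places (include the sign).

+√(3/7) ≈ +0.654654

triangle: 1!×3!×2!/7! = 12/5040
(j±m)!: 1!×3!×0!×3!×0!×5! = 4320
prefactor² = (2J+1)×Δ×N² = 432/7
  k=0: +1/(0!×1!×3!×0!×0!×2!) = 1/12
Σ = 1/12  ⇒  CG² = 432/7×1/12² = 3/7
CG = +√(3/7) = +0.654654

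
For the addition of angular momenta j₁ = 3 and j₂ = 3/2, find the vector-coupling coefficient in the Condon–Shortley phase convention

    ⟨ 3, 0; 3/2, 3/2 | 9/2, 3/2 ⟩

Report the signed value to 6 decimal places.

j₁+j₂−J=0  J+j₁−j₂=6  J−j₁+j₂=3  j₁+j₂+J+1=10
(j₁±m₁, j₂±m₂, J±M) = (3,3,3,0,6,3)
P² = 77760/7
sum k=0..0:
  [0] +1/216 = 1/216
S = 1/216
C² = P²·S² = 5/21 ; C = +0.487950

+√(5/21) = +0.487950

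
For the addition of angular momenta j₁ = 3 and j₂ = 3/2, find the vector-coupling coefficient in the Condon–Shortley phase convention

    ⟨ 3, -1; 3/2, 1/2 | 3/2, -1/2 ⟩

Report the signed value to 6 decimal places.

triangle: 3!×3!×0!/7! = 36/5040
(j±m)!: 2!×4!×2!×1!×1!×2! = 192
prefactor² = (2J+1)×Δ×N² = 192/35
  k=2: +1/(2!×1!×2!×0!×1!×0!) = 1/4
Σ = 1/4  ⇒  CG² = 192/35×1/4² = 12/35
CG = +√(12/35) = +0.585540

+0.585540  (= +√(12/35))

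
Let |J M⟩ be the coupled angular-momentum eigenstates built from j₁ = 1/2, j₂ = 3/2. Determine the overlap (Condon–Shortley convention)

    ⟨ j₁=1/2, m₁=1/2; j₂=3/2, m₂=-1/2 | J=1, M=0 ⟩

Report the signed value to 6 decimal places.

+0.707107  (= +√(1/2))

√[3·1!0!2!/4! · 1!0!1!2!1!1!] = √(1/2)
  +(−1)^0/∏(0,1,0,1,0,1)! = 1  (running 1)
⟨..|..⟩ = √(1/2)·(1) = +0.707107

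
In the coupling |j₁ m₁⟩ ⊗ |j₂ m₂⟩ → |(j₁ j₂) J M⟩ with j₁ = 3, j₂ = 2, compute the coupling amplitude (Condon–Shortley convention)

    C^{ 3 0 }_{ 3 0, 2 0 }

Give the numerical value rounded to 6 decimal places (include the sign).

triangle: 2!·4!·2!/9! = 96/362880
(j±m)!: 3!·3!·2!·2!·3!·3! = 5184
prefactor² = (2J+1)·Δ·N² = 48/5
  k=0: +1/(0!·2!·3!·2!·1!·0!) = 1/24
  k=1: −1/(1!·1!·2!·1!·2!·1!) = -1/4
  k=2: +1/(2!·0!·1!·0!·3!·2!) = 1/24
Σ = -1/6  ⇒  CG² = 48/5·(-1/6)² = 4/15
CG = −√(4/15) = -0.516398

−√(4/15) = -0.516398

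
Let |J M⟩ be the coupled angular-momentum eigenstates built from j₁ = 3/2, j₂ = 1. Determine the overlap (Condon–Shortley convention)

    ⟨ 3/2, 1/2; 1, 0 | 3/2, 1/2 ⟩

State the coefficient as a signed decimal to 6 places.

+0.258199  (= +√(1/15))

triangle: 1!×2!×1!/5! = 2/120
(j±m)!: 2!×1!×1!×1!×2!×1! = 4
prefactor² = (2J+1)×Δ×N² = 4/15
  k=0: +1/(0!×1!×1!×1!×1!×0!) = 1
  k=1: −1/(1!×0!×0!×0!×2!×1!) = -1/2
Σ = 1/2  ⇒  CG² = 4/15×1/2² = 1/15
CG = +√(1/15) = +0.258199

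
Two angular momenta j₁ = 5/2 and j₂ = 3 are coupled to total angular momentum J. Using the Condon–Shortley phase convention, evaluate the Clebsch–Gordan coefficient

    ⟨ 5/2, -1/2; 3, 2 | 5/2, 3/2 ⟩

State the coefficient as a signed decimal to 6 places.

j₁+j₂−J=3  J+j₁−j₂=2  J−j₁+j₂=3  j₁+j₂+J+1=9
(j₁±m₁, j₂±m₂, J±M) = (2,3,5,1,4,1)
P² = 288/7
sum k=2..3:
  [2] +1/12 = 1/12
  [3] −1/24 = -1/24
S = 1/24
C² = P²·S² = 1/14 ; C = +0.267261

+0.267261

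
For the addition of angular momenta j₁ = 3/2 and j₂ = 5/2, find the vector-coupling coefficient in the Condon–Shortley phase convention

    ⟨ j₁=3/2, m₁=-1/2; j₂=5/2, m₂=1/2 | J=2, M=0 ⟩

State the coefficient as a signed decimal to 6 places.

triangle: 2!×1!×3!/7! = 12/5040
(j±m)!: 1!×2!×3!×2!×2!×2! = 96
prefactor² = (2J+1)×Δ×N² = 8/7
  k=1: −1/(1!×1!×1!×2!×0!×1!) = -1/2
  k=2: +1/(2!×0!×0!×1!×1!×2!) = 1/4
Σ = -1/4  ⇒  CG² = 8/7×(-1/4)² = 1/14
CG = −√(1/14) = -0.267261

-0.267261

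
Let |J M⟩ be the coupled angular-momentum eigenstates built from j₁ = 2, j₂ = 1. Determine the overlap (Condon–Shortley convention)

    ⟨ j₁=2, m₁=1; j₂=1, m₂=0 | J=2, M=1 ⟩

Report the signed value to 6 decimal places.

+√(1/6) ≈ +0.408248

√[5·1!3!1!/6! · 3!1!1!1!3!1!] = √(3/2)
  +(−1)^0/∏(0,1,1,1,2,0)! = 1/2  (running 1/2)
  +(−1)^1/∏(1,0,0,0,3,1)! = -1/6  (running 1/3)
⟨..|..⟩ = √(3/2)·(1/3) = +0.408248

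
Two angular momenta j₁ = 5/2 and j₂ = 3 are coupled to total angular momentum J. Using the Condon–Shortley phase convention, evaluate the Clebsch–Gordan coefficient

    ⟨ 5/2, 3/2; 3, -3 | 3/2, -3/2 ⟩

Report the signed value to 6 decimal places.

j₁+j₂−J=4  J+j₁−j₂=1  J−j₁+j₂=2  j₁+j₂+J+1=8
(j₁±m₁, j₂±m₂, J±M) = (4,1,0,6,0,3)
P² = 3456/7
sum k=0..0:
  [0] +1/48 = 1/48
S = 1/48
C² = P²·S² = 3/14 ; C = +0.462910

+0.462910  (= +√(3/14))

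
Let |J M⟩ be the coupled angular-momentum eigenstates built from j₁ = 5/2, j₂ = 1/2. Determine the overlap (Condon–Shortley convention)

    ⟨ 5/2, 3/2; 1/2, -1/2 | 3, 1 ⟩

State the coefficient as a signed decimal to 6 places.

j₁+j₂−J=0  J+j₁−j₂=5  J−j₁+j₂=1  j₁+j₂+J+1=7
(j₁±m₁, j₂±m₂, J±M) = (4,1,0,1,4,2)
P² = 192
sum k=0..0:
  [0] +1/24 = 1/24
S = 1/24
C² = P²·S² = 1/3 ; C = +0.577350

+0.577350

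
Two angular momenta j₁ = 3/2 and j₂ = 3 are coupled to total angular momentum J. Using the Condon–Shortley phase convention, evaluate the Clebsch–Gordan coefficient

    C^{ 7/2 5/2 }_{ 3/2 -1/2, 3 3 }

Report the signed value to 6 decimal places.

triangle: 1!×2!×5!/9! = 240/362880
(j±m)!: 1!×2!×6!×0!×6!×1! = 1036800
prefactor² = (2J+1)×Δ×N² = 38400/7
  k=1: −1/(1!×0!×1!×5!×1!×0!) = -1/120
Σ = -1/120  ⇒  CG² = 38400/7×(-1/120)² = 8/21
CG = −√(8/21) = -0.617213

-0.617213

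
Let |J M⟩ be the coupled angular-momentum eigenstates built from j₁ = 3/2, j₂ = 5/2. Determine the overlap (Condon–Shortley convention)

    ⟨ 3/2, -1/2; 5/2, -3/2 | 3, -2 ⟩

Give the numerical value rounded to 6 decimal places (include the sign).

triangle: 1!×2!×4!/8! = 48/40320
(j±m)!: 1!×2!×1!×4!×1!×5! = 5760
prefactor² = (2J+1)×Δ×N² = 48
  k=0: +1/(0!×1!×2!×1!×0!×3!) = 1/12
  k=1: −1/(1!×0!×1!×0!×1!×4!) = -1/24
Σ = 1/24  ⇒  CG² = 48×1/24² = 1/12
CG = +√(1/12) = +0.288675

+√(1/12) ≈ +0.288675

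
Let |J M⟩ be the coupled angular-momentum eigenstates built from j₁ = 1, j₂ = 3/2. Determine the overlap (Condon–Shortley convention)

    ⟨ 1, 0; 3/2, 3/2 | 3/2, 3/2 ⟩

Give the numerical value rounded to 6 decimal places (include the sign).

j₁+j₂−J=1  J+j₁−j₂=1  J−j₁+j₂=2  j₁+j₂+J+1=5
(j₁±m₁, j₂±m₂, J±M) = (1,1,3,0,3,0)
P² = 12/5
sum k=1..1:
  [1] −1/2 = -1/2
S = -1/2
C² = P²·S² = 3/5 ; C = -0.774597

−√(3/5) ≈ -0.774597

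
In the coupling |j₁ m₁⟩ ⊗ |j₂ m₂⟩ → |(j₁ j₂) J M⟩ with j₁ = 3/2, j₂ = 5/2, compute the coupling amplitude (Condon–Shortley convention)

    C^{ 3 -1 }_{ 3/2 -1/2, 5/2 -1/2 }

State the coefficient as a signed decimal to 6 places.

−√(1/60) = -0.129099

j₁+j₂−J=1  J+j₁−j₂=2  J−j₁+j₂=4  j₁+j₂+J+1=8
(j₁±m₁, j₂±m₂, J±M) = (1,2,2,3,2,4)
P² = 48/5
sum k=0..1:
  [0] +1/8 = 1/8
  [1] −1/6 = -1/6
S = -1/24
C² = P²·S² = 1/60 ; C = -0.129099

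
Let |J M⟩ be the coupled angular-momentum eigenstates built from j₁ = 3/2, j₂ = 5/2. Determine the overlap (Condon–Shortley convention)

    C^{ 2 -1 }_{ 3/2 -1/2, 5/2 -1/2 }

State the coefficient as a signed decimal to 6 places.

-0.545545  (= −√(25/84))

triangle: 2!*1!*3!/7! = 12/5040
(j±m)!: 1!*2!*2!*3!*1!*3! = 144
prefactor² = (2J+1)*Δ*N² = 12/7
  k=1: −1/(1!*1!*1!*1!*0!*2!) = -1/2
  k=2: +1/(2!*0!*0!*0!*1!*3!) = 1/12
Σ = -5/12  ⇒  CG² = 12/7*(-5/12)² = 25/84
CG = −√(25/84) = -0.545545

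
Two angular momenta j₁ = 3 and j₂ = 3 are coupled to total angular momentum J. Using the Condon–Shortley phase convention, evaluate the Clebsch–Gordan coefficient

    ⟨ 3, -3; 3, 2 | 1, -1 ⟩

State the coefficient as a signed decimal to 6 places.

−√(3/28) = -0.327327

√[3·5!1!1!/8! · 0!6!5!1!0!2!] = √(10800/7)
  +(−1)^5/∏(5,0,1,0,0,1)! = -1/120  (running -1/120)
⟨..|..⟩ = √(10800/7)·(-1/120) = -0.327327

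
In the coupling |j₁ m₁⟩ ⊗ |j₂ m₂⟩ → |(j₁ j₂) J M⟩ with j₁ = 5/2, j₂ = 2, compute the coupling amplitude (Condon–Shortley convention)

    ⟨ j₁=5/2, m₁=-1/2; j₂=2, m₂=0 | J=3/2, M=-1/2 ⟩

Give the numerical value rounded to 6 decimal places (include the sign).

+√(2/35) ≈ +0.239046

triangle: 3!·2!·1!/7! = 12/5040
(j±m)!: 2!·3!·2!·2!·1!·2! = 96
prefactor² = (2J+1)·Δ·N² = 32/35
  k=1: −1/(1!·2!·2!·1!·0!·0!) = -1/4
  k=2: +1/(2!·1!·1!·0!·1!·1!) = 1/2
Σ = 1/4  ⇒  CG² = 32/35·1/4² = 2/35
CG = +√(2/35) = +0.239046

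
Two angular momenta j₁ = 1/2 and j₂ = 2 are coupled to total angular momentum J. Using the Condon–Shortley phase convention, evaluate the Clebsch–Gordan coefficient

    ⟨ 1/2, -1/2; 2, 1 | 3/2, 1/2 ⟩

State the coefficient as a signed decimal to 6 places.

-0.774597  (= −√(3/5))

j₁+j₂−J=1  J+j₁−j₂=0  J−j₁+j₂=3  j₁+j₂+J+1=5
(j₁±m₁, j₂±m₂, J±M) = (0,1,3,1,2,1)
P² = 12/5
sum k=1..1:
  [1] −1/2 = -1/2
S = -1/2
C² = P²·S² = 3/5 ; C = -0.774597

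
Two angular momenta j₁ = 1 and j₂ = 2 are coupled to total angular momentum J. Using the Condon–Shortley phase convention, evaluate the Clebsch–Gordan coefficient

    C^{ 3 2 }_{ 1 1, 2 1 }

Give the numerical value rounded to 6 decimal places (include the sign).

+0.816497

triangle: 0!*2!*4!/7! = 48/5040
(j±m)!: 2!*0!*3!*1!*5!*1! = 1440
prefactor² = (2J+1)*Δ*N² = 96
  k=0: +1/(0!*0!*0!*3!*2!*1!) = 1/12
Σ = 1/12  ⇒  CG² = 96*1/12² = 2/3
CG = +√(2/3) = +0.816497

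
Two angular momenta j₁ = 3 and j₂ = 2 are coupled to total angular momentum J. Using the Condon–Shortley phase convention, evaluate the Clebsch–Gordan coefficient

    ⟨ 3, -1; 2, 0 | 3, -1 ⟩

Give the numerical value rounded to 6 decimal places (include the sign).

−√(3/20) ≈ -0.387298

j₁+j₂−J=2  J+j₁−j₂=4  J−j₁+j₂=2  j₁+j₂+J+1=9
(j₁±m₁, j₂±m₂, J±M) = (2,4,2,2,2,4)
P² = 256/15
sum k=0..2:
  [0] +1/96 = 1/96
  [1] −1/6 = -1/6
  [2] +1/16 = 1/16
S = -3/32
C² = P²·S² = 3/20 ; C = -0.387298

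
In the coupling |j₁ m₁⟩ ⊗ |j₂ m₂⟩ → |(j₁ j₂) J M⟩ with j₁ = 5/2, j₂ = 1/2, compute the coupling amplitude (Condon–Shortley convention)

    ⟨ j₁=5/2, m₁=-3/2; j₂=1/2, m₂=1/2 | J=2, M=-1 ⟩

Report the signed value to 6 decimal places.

j₁+j₂−J=1  J+j₁−j₂=4  J−j₁+j₂=0  j₁+j₂+J+1=6
(j₁±m₁, j₂±m₂, J±M) = (1,4,1,0,1,3)
P² = 24
sum k=1..1:
  [1] −1/6 = -1/6
S = -1/6
C² = P²·S² = 2/3 ; C = -0.816497

−√(2/3) ≈ -0.816497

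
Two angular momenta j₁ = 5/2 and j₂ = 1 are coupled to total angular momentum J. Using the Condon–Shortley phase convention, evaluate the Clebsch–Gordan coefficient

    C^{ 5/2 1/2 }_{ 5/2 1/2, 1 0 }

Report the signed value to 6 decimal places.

+√(1/35) = +0.169031

√[6·1!4!1!/7! · 3!2!1!1!3!2!] = √(144/35)
  +(−1)^0/∏(0,1,2,1,2,0)! = 1/4  (running 1/4)
  +(−1)^1/∏(1,0,1,0,3,1)! = -1/6  (running 1/12)
⟨..|..⟩ = √(144/35)·(1/12) = +0.169031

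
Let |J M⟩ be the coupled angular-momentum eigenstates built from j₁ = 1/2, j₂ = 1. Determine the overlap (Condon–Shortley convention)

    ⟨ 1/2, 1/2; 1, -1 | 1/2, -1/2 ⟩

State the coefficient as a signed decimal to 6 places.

+0.816497

√[2·1!0!1!/3! · 1!0!0!2!0!1!] = √(2/3)
  +(−1)^0/∏(0,1,0,0,0,1)! = 1  (running 1)
⟨..|..⟩ = √(2/3)·(1) = +0.816497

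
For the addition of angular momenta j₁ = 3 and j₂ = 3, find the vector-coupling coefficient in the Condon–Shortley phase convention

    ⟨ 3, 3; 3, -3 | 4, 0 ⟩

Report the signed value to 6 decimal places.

j₁+j₂−J=2  J+j₁−j₂=4  J−j₁+j₂=4  j₁+j₂+J+1=11
(j₁±m₁, j₂±m₂, J±M) = (6,0,0,6,4,4)
P² = 5971968/77
sum k=0..0:
  [0] +1/1152 = 1/1152
S = 1/1152
C² = P²·S² = 9/154 ; C = +0.241747

+0.241747  (= +√(9/154))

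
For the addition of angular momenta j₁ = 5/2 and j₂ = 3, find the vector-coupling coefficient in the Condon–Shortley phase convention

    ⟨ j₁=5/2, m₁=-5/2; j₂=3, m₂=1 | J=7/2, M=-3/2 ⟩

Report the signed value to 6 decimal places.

triangle: 2!*3!*4!/10! = 288/3628800
(j±m)!: 0!*5!*4!*2!*2!*5! = 1382400
prefactor² = (2J+1)*Δ*N² = 6144/7
  k=2: +1/(2!*0!*3!*2!*0!*2!) = 1/48
Σ = 1/48  ⇒  CG² = 6144/7*1/48² = 8/21
CG = +√(8/21) = +0.617213

+√(8/21) ≈ +0.617213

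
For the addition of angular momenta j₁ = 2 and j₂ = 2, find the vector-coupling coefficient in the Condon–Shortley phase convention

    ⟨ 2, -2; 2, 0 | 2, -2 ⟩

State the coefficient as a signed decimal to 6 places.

j₁+j₂−J=2  J+j₁−j₂=2  J−j₁+j₂=2  j₁+j₂+J+1=7
(j₁±m₁, j₂±m₂, J±M) = (0,4,2,2,0,4)
P² = 128/7
sum k=2..2:
  [2] +1/8 = 1/8
S = 1/8
C² = P²·S² = 2/7 ; C = +0.534522

+0.534522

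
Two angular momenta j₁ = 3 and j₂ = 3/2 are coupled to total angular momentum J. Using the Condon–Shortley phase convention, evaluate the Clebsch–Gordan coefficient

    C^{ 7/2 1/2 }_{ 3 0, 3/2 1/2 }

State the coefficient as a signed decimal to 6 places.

j₁+j₂−J=1  J+j₁−j₂=5  J−j₁+j₂=2  j₁+j₂+J+1=9
(j₁±m₁, j₂±m₂, J±M) = (3,3,2,1,4,3)
P² = 384/7
sum k=0..1:
  [0] +1/24 = 1/24
  [1] −1/12 = -1/12
S = -1/24
C² = P²·S² = 2/21 ; C = -0.308607

−√(2/21) ≈ -0.308607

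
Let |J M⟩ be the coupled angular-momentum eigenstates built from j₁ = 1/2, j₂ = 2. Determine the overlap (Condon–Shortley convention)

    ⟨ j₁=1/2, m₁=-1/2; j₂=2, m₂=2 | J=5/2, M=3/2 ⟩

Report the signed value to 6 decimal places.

√[6·0!1!4!/6! · 0!1!4!0!4!1!] = √(576/5)
  +(−1)^0/∏(0,0,1,4,0,0)! = 1/24  (running 1/24)
⟨..|..⟩ = √(576/5)·(1/24) = +0.447214

+0.447214  (= +√(1/5))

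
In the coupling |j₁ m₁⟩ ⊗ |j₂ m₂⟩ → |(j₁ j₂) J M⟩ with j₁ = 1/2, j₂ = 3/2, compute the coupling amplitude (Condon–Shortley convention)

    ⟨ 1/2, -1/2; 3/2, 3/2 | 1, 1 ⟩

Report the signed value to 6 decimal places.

−√(3/4) ≈ -0.866025

√[3·1!0!2!/4! · 0!1!3!0!2!0!] = √(3)
  +(−1)^1/∏(1,0,0,2,0,0)! = -1/2  (running -1/2)
⟨..|..⟩ = √(3)·(-1/2) = -0.866025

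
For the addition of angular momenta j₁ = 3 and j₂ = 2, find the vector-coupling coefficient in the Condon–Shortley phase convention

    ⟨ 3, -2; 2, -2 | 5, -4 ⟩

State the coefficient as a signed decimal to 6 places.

+√(3/5) = +0.774597

√[11·0!6!4!/11! · 1!5!0!4!1!9!] = √(4976640)
  +(−1)^0/∏(0,0,5,0,1,4)! = 1/2880  (running 1/2880)
⟨..|..⟩ = √(4976640)·(1/2880) = +0.774597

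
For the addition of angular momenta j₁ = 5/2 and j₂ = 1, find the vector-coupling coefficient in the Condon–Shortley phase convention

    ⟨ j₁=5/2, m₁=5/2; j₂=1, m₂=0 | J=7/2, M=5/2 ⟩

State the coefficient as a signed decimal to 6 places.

triangle: 0!×5!×2!/8! = 240/40320
(j±m)!: 5!×0!×1!×1!×6!×1! = 86400
prefactor² = (2J+1)×Δ×N² = 28800/7
  k=0: +1/(0!×0!×0!×1!×5!×1!) = 1/120
Σ = 1/120  ⇒  CG² = 28800/7×1/120² = 2/7
CG = +√(2/7) = +0.534522

+0.534522  (= +√(2/7))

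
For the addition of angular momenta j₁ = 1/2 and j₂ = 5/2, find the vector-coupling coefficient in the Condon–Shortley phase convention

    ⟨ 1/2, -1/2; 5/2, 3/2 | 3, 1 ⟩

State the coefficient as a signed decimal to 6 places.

√[7·0!1!5!/7! · 0!1!4!1!4!2!] = √(192)
  +(−1)^0/∏(0,0,1,4,0,1)! = 1/24  (running 1/24)
⟨..|..⟩ = √(192)·(1/24) = +0.577350

+0.577350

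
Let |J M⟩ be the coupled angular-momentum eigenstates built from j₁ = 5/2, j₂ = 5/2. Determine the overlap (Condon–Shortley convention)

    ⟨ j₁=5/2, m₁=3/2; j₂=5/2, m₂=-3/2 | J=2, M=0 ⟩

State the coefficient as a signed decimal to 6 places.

+√(1/84) = +0.109109

triangle: 3!×2!×2!/8! = 24/40320
(j±m)!: 4!×1!×1!×4!×2!×2! = 2304
prefactor² = (2J+1)×Δ×N² = 48/7
  k=0: +1/(0!×3!×1!×1!×1!×1!) = 1/6
  k=1: −1/(1!×2!×0!×0!×2!×2!) = -1/8
Σ = 1/24  ⇒  CG² = 48/7×1/24² = 1/84
CG = +√(1/84) = +0.109109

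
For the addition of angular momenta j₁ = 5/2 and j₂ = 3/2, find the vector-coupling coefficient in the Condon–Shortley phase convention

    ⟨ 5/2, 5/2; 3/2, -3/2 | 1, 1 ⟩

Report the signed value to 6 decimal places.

√[3·3!2!0!/6! · 5!0!0!3!2!0!] = √(72)
  +(−1)^0/∏(0,3,0,0,2,0)! = 1/12  (running 1/12)
⟨..|..⟩ = √(72)·(1/12) = +0.707107

+√(1/2) = +0.707107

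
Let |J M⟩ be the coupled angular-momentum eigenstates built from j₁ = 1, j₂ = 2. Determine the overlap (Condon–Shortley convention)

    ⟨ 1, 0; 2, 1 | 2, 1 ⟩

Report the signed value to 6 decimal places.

-0.408248

√[5·1!1!3!/6! · 1!1!3!1!3!1!] = √(3/2)
  +(−1)^0/∏(0,1,1,3,0,0)! = 1/6  (running 1/6)
  +(−1)^1/∏(1,0,0,2,1,1)! = -1/2  (running -1/3)
⟨..|..⟩ = √(3/2)·(-1/3) = -0.408248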